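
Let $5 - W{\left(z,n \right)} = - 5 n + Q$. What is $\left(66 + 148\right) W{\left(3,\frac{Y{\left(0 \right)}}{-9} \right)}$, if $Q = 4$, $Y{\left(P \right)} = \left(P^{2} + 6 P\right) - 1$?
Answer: $\frac{2996}{9} \approx 332.89$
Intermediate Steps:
$Y{\left(P \right)} = -1 + P^{2} + 6 P$
$W{\left(z,n \right)} = 1 + 5 n$ ($W{\left(z,n \right)} = 5 - \left(- 5 n + 4\right) = 5 - \left(4 - 5 n\right) = 5 + \left(-4 + 5 n\right) = 1 + 5 n$)
$\left(66 + 148\right) W{\left(3,\frac{Y{\left(0 \right)}}{-9} \right)} = \left(66 + 148\right) \left(1 + 5 \frac{-1 + 0^{2} + 6 \cdot 0}{-9}\right) = 214 \left(1 + 5 \left(-1 + 0 + 0\right) \left(- \frac{1}{9}\right)\right) = 214 \left(1 + 5 \left(\left(-1\right) \left(- \frac{1}{9}\right)\right)\right) = 214 \left(1 + 5 \cdot \frac{1}{9}\right) = 214 \left(1 + \frac{5}{9}\right) = 214 \cdot \frac{14}{9} = \frac{2996}{9}$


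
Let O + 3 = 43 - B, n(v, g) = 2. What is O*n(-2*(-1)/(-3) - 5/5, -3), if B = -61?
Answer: 202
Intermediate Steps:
O = 101 (O = -3 + (43 - 1*(-61)) = -3 + (43 + 61) = -3 + 104 = 101)
O*n(-2*(-1)/(-3) - 5/5, -3) = 101*2 = 202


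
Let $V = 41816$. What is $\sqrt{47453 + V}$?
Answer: $\sqrt{89269} \approx 298.78$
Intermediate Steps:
$\sqrt{47453 + V} = \sqrt{47453 + 41816} = \sqrt{89269}$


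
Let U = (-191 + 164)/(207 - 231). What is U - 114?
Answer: -903/8 ≈ -112.88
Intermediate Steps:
U = 9/8 (U = -27/(-24) = -27*(-1/24) = 9/8 ≈ 1.1250)
U - 114 = 9/8 - 114 = -903/8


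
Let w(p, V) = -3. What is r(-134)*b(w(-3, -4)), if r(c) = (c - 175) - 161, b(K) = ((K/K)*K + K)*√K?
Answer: 2820*I*√3 ≈ 4884.4*I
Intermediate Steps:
b(K) = 2*K^(3/2) (b(K) = (1*K + K)*√K = (K + K)*√K = (2*K)*√K = 2*K^(3/2))
r(c) = -336 + c (r(c) = (-175 + c) - 161 = -336 + c)
r(-134)*b(w(-3, -4)) = (-336 - 134)*(2*(-3)^(3/2)) = -940*(-3*I*√3) = -(-2820)*I*√3 = 2820*I*√3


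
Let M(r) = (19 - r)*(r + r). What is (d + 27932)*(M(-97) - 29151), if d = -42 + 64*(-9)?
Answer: -1410904670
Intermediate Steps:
d = -618 (d = -42 - 576 = -618)
M(r) = 2*r*(19 - r) (M(r) = (19 - r)*(2*r) = 2*r*(19 - r))
(d + 27932)*(M(-97) - 29151) = (-618 + 27932)*(2*(-97)*(19 - 1*(-97)) - 29151) = 27314*(2*(-97)*(19 + 97) - 29151) = 27314*(2*(-97)*116 - 29151) = 27314*(-22504 - 29151) = 27314*(-51655) = -1410904670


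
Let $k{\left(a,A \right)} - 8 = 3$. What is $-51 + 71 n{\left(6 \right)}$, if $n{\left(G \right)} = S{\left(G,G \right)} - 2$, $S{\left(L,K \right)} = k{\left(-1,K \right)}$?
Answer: $588$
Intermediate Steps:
$k{\left(a,A \right)} = 11$ ($k{\left(a,A \right)} = 8 + 3 = 11$)
$S{\left(L,K \right)} = 11$
$n{\left(G \right)} = 9$ ($n{\left(G \right)} = 11 - 2 = 9$)
$-51 + 71 n{\left(6 \right)} = -51 + 71 \cdot 9 = -51 + 639 = 588$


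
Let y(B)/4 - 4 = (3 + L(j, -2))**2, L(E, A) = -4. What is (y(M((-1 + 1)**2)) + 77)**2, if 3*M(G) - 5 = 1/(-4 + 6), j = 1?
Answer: 9409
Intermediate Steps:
M(G) = 11/6 (M(G) = 5/3 + 1/(3*(-4 + 6)) = 5/3 + (1/3)/2 = 5/3 + (1/3)*(1/2) = 5/3 + 1/6 = 11/6)
y(B) = 20 (y(B) = 16 + 4*(3 - 4)**2 = 16 + 4*(-1)**2 = 16 + 4*1 = 16 + 4 = 20)
(y(M((-1 + 1)**2)) + 77)**2 = (20 + 77)**2 = 97**2 = 9409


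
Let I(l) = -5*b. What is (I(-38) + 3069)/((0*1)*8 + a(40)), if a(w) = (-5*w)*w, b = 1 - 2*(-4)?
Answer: -189/500 ≈ -0.37800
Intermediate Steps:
b = 9 (b = 1 + 8 = 9)
I(l) = -45 (I(l) = -5*9 = -45)
a(w) = -5*w²
(I(-38) + 3069)/((0*1)*8 + a(40)) = (-45 + 3069)/((0*1)*8 - 5*40²) = 3024/(0*8 - 5*1600) = 3024/(0 - 8000) = 3024/(-8000) = 3024*(-1/8000) = -189/500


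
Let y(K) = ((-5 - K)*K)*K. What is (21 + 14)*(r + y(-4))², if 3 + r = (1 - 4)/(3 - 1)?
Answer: 58835/4 ≈ 14709.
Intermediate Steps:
r = -9/2 (r = -3 + (1 - 4)/(3 - 1) = -3 - 3/2 = -9/2 ≈ -4.5000)
y(K) = K²*(-5 - K) (y(K) = (K*(-5 - K))*K = K²*(-5 - K))
(21 + 14)*(r + y(-4))² = (21 + 14)*(-9/2 + (-4)²*(-5 - 1*(-4)))² = 35*(-9/2 + 16*(-5 + 4))² = 35*(-9/2 + 16*(-1))² = 35*(-9/2 - 16)² = 35*(-41/2)² = 35*(1681/4) = 58835/4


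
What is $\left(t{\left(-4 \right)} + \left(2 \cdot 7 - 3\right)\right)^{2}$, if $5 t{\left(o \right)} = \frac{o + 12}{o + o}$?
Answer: $\frac{2916}{25} \approx 116.64$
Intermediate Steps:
$t{\left(o \right)} = \frac{12 + o}{10 o}$ ($t{\left(o \right)} = \frac{\left(o + 12\right) \frac{1}{o + o}}{5} = \frac{\left(12 + o\right) \frac{1}{2 o}}{5} = \frac{\frac{1}{2} \frac{1}{o} \left(12 + o\right)}{5} = \frac{12 + o}{10 o}$)
$\left(t{\left(-4 \right)} + \left(2 \cdot 7 - 3\right)\right)^{2} = \left(\frac{12 - 4}{10 \left(-4\right)} + \left(2 \cdot 7 - 3\right)\right)^{2} = \left(\frac{1}{10} \left(- \frac{1}{4}\right) 8 + \left(14 - 3\right)\right)^{2} = \left(- \frac{1}{5} + 11\right)^{2} = \left(\frac{54}{5}\right)^{2} = \frac{2916}{25}$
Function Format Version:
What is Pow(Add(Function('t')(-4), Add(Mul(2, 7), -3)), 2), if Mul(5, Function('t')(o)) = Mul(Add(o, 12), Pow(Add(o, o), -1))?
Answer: Rational(2916, 25) ≈ 116.64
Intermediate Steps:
Function('t')(o) = Mul(Rational(1, 10), Pow(o, -1), Add(12, o)) (Function('t')(o) = Mul(Rational(1, 5), Mul(Add(o, 12), Pow(Add(o, o), -1))) = Mul(Rational(1, 5), Mul(Add(12, o), Pow(Mul(2, o), -1))) = Mul(Rational(1, 5), Mul(Add(12, o), Mul(Rational(1, 2), Pow(o, -1)))) = Mul(Rational(1, 5), Mul(Rational(1, 2), Pow(o, -1), Add(12, o))) = Mul(Rational(1, 10), Pow(o, -1), Add(12, o)))
Pow(Add(Function('t')(-4), Add(Mul(2, 7), -3)), 2) = Pow(Add(Mul(Rational(1, 10), Pow(-4, -1), Add(12, -4)), Add(Mul(2, 7), -3)), 2) = Pow(Add(Mul(Rational(1, 10), Rational(-1, 4), 8), Add(14, -3)), 2) = Pow(Add(Rational(-1, 5), 11), 2) = Pow(Rational(54, 5), 2) = Rational(2916, 25)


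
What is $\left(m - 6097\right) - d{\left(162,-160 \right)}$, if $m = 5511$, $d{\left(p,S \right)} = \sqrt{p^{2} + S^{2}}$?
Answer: $-586 - 2 \sqrt{12961} \approx -813.69$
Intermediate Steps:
$d{\left(p,S \right)} = \sqrt{S^{2} + p^{2}}$
$\left(m - 6097\right) - d{\left(162,-160 \right)} = \left(5511 - 6097\right) - \sqrt{\left(-160\right)^{2} + 162^{2}} = -586 - \sqrt{25600 + 26244} = -586 - \sqrt{51844} = -586 - 2 \sqrt{12961}$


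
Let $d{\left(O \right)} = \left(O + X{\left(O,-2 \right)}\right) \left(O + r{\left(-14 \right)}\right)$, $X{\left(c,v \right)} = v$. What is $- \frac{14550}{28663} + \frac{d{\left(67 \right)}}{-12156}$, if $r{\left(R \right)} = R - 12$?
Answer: $- \frac{253256695}{348427428} \approx -0.72686$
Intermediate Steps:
$r{\left(R \right)} = -12 + R$
$d{\left(O \right)} = \left(-26 + O\right) \left(-2 + O\right)$ ($d{\left(O \right)} = \left(O - 2\right) \left(O - 26\right) = \left(-2 + O\right) \left(O - 26\right) = \left(-2 + O\right) \left(-26 + O\right) = \left(-26 + O\right) \left(-2 + O\right)$)
$- \frac{14550}{28663} + \frac{d{\left(67 \right)}}{-12156} = - \frac{14550}{28663} + \frac{52 + 67^{2} - 1876}{-12156} = \left(-14550\right) \frac{1}{28663} + \left(52 + 4489 - 1876\right) \left(- \frac{1}{12156}\right) = - \frac{14550}{28663} + 2665 \left(- \frac{1}{12156}\right) = - \frac{14550}{28663} - \frac{2665}{12156} = - \frac{253256695}{348427428}$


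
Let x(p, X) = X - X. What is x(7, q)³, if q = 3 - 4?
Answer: 0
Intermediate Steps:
q = -1
x(p, X) = 0
x(7, q)³ = 0³ = 0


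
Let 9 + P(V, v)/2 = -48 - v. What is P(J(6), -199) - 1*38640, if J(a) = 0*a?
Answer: -38356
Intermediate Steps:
J(a) = 0
P(V, v) = -114 - 2*v (P(V, v) = -18 + 2*(-48 - v) = -18 + (-96 - 2*v) = -114 - 2*v)
P(J(6), -199) - 1*38640 = (-114 - 2*(-199)) - 1*38640 = (-114 + 398) - 38640 = 284 - 38640 = -38356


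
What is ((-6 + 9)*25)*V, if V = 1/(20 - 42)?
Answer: -75/22 ≈ -3.4091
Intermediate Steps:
V = -1/22 (V = 1/(-22) = -1/22 ≈ -0.045455)
((-6 + 9)*25)*V = ((-6 + 9)*25)*(-1/22) = (3*25)*(-1/22) = 75*(-1/22) = -75/22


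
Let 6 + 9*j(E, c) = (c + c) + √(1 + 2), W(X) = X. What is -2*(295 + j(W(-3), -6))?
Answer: -586 - 2*√3/9 ≈ -586.38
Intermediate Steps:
j(E, c) = -⅔ + √3/9 + 2*c/9 (j(E, c) = -⅔ + ((c + c) + √(1 + 2))/9 = -⅔ + (2*c + √3)/9 = -⅔ + (√3 + 2*c)/9 = -⅔ + (√3/9 + 2*c/9) = -⅔ + √3/9 + 2*c/9)
-2*(295 + j(W(-3), -6)) = -2*(295 + (-⅔ + √3/9 + (2/9)*(-6))) = -2*(295 + (-⅔ + √3/9 - 4/3)) = -2*(295 + (-2 + √3/9)) = -2*(293 + √3/9) = -586 - 2*√3/9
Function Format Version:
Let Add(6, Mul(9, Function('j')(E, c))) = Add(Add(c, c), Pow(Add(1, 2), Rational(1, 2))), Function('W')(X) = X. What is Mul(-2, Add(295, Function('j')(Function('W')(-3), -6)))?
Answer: Add(-586, Mul(Rational(-2, 9), Pow(3, Rational(1, 2)))) ≈ -586.38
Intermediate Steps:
Function('j')(E, c) = Add(Rational(-2, 3), Mul(Rational(1, 9), Pow(3, Rational(1, 2))), Mul(Rational(2, 9), c)) (Function('j')(E, c) = Add(Rational(-2, 3), Mul(Rational(1, 9), Add(Add(c, c), Pow(Add(1, 2), Rational(1, 2))))) = Add(Rational(-2, 3), Mul(Rational(1, 9), Add(Mul(2, c), Pow(3, Rational(1, 2))))) = Add(Rational(-2, 3), Mul(Rational(1, 9), Add(Pow(3, Rational(1, 2)), Mul(2, c)))) = Add(Rational(-2, 3), Add(Mul(Rational(1, 9), Pow(3, Rational(1, 2))), Mul(Rational(2, 9), c))) = Add(Rational(-2, 3), Mul(Rational(1, 9), Pow(3, Rational(1, 2))), Mul(Rational(2, 9), c)))
Mul(-2, Add(295, Function('j')(Function('W')(-3), -6))) = Mul(-2, Add(295, Add(Rational(-2, 3), Mul(Rational(1, 9), Pow(3, Rational(1, 2))), Mul(Rational(2, 9), -6)))) = Mul(-2, Add(295, Add(Rational(-2, 3), Mul(Rational(1, 9), Pow(3, Rational(1, 2))), Rational(-4, 3)))) = Mul(-2, Add(295, Add(-2, Mul(Rational(1, 9), Pow(3, Rational(1, 2)))))) = Mul(-2, Add(293, Mul(Rational(1, 9), Pow(3, Rational(1, 2))))) = Add(-586, Mul(Rational(-2, 9), Pow(3, Rational(1, 2))))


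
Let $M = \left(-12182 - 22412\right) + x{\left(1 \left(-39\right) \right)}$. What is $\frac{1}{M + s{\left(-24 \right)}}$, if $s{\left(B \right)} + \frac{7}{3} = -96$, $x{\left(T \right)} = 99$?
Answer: $- \frac{3}{103780} \approx -2.8907 \cdot 10^{-5}$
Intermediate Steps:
$s{\left(B \right)} = - \frac{295}{3}$ ($s{\left(B \right)} = - \frac{7}{3} - 96 = - \frac{295}{3}$)
$M = -34495$ ($M = \left(-12182 - 22412\right) + 99 = -34594 + 99 = -34495$)
$\frac{1}{M + s{\left(-24 \right)}} = \frac{1}{-34495 - \frac{295}{3}} = \frac{1}{- \frac{103780}{3}} = - \frac{3}{103780}$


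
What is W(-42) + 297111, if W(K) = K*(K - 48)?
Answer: 300891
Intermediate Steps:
W(K) = K*(-48 + K)
W(-42) + 297111 = -42*(-48 - 42) + 297111 = -42*(-90) + 297111 = 3780 + 297111 = 300891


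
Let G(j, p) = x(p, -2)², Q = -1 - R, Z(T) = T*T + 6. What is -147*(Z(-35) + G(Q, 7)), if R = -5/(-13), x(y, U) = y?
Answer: -188160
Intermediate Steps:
R = 5/13 (R = -5*(-1/13) = 5/13 ≈ 0.38462)
Z(T) = 6 + T² (Z(T) = T² + 6 = 6 + T²)
Q = -18/13 (Q = -1 - 1*5/13 = -1 - 5/13 = -18/13 ≈ -1.3846)
G(j, p) = p²
-147*(Z(-35) + G(Q, 7)) = -147*((6 + (-35)²) + 7²) = -147*((6 + 1225) + 49) = -147*(1231 + 49) = -147*1280 = -188160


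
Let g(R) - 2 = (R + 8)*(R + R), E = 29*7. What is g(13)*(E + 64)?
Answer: 146316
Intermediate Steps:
E = 203
g(R) = 2 + 2*R*(8 + R) (g(R) = 2 + (R + 8)*(R + R) = 2 + (8 + R)*(2*R) = 2 + 2*R*(8 + R))
g(13)*(E + 64) = (2 + 2*13**2 + 16*13)*(203 + 64) = (2 + 2*169 + 208)*267 = (2 + 338 + 208)*267 = 548*267 = 146316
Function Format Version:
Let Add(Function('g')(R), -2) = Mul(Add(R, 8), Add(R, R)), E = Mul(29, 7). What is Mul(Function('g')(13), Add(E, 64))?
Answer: 146316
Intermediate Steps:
E = 203
Function('g')(R) = Add(2, Mul(2, R, Add(8, R))) (Function('g')(R) = Add(2, Mul(Add(R, 8), Add(R, R))) = Add(2, Mul(Add(8, R), Mul(2, R))) = Add(2, Mul(2, R, Add(8, R))))
Mul(Function('g')(13), Add(E, 64)) = Mul(Add(2, Mul(2, Pow(13, 2)), Mul(16, 13)), Add(203, 64)) = Mul(Add(2, Mul(2, 169), 208), 267) = Mul(Add(2, 338, 208), 267) = Mul(548, 267) = 146316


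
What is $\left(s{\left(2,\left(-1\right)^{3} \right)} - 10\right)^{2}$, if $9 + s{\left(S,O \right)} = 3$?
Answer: $256$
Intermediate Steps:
$s{\left(S,O \right)} = -6$ ($s{\left(S,O \right)} = -9 + 3 = -6$)
$\left(s{\left(2,\left(-1\right)^{3} \right)} - 10\right)^{2} = \left(-6 - 10\right)^{2} = \left(-16\right)^{2} = 256$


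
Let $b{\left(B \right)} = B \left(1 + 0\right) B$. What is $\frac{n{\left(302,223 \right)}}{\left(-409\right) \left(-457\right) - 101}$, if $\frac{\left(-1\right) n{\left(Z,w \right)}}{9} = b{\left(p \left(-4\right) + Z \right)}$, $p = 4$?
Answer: $- \frac{184041}{46703} \approx -3.9407$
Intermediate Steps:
$b{\left(B \right)} = B^{2}$ ($b{\left(B \right)} = B 1 B = B B = B^{2}$)
$n{\left(Z,w \right)} = - 9 \left(-16 + Z\right)^{2}$ ($n{\left(Z,w \right)} = - 9 \left(4 \left(-4\right) + Z\right)^{2} = - 9 \left(-16 + Z\right)^{2}$)
$\frac{n{\left(302,223 \right)}}{\left(-409\right) \left(-457\right) - 101} = \frac{\left(-9\right) \left(-16 + 302\right)^{2}}{\left(-409\right) \left(-457\right) - 101} = \frac{\left(-9\right) 286^{2}}{186913 - 101} = \frac{\left(-9\right) 81796}{186812} = \left(-736164\right) \frac{1}{186812} = - \frac{184041}{46703}$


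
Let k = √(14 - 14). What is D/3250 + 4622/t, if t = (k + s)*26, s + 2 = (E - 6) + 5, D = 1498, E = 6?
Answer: 22394/375 ≈ 59.717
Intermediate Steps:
k = 0 (k = √0 = 0)
s = 3 (s = -2 + ((6 - 6) + 5) = -2 + (0 + 5) = -2 + 5 = 3)
t = 78 (t = (0 + 3)*26 = 3*26 = 78)
D/3250 + 4622/t = 1498/3250 + 4622/78 = 1498*(1/3250) + 4622*(1/78) = 749/1625 + 2311/39 = 22394/375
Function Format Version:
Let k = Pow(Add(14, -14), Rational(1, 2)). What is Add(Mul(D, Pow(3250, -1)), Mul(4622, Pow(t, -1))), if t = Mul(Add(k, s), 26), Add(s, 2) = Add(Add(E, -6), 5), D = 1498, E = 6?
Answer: Rational(22394, 375) ≈ 59.717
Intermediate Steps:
k = 0 (k = Pow(0, Rational(1, 2)) = 0)
s = 3 (s = Add(-2, Add(Add(6, -6), 5)) = Add(-2, Add(0, 5)) = Add(-2, 5) = 3)
t = 78 (t = Mul(Add(0, 3), 26) = Mul(3, 26) = 78)
Add(Mul(D, Pow(3250, -1)), Mul(4622, Pow(t, -1))) = Add(Mul(1498, Pow(3250, -1)), Mul(4622, Pow(78, -1))) = Add(Mul(1498, Rational(1, 3250)), Mul(4622, Rational(1, 78))) = Add(Rational(749, 1625), Rational(2311, 39)) = Rational(22394, 375)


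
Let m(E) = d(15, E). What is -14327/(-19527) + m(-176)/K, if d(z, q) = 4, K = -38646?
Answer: 92267189/125773407 ≈ 0.73360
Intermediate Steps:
m(E) = 4
-14327/(-19527) + m(-176)/K = -14327/(-19527) + 4/(-38646) = -14327*(-1/19527) + 4*(-1/38646) = 14327/19527 - 2/19323 = 92267189/125773407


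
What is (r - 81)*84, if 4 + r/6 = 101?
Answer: 42084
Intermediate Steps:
r = 582 (r = -24 + 6*101 = -24 + 606 = 582)
(r - 81)*84 = (582 - 81)*84 = 501*84 = 42084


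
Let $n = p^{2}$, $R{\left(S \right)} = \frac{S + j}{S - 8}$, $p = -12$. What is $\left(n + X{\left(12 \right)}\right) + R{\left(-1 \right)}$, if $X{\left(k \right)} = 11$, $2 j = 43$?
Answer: $\frac{2749}{18} \approx 152.72$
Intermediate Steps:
$j = \frac{43}{2}$ ($j = \frac{1}{2} \cdot 43 = \frac{43}{2} \approx 21.5$)
$R{\left(S \right)} = \frac{\frac{43}{2} + S}{-8 + S}$ ($R{\left(S \right)} = \frac{S + \frac{43}{2}}{S - 8} = \frac{\frac{43}{2} + S}{-8 + S}$)
$n = 144$ ($n = \left(-12\right)^{2} = 144$)
$\left(n + X{\left(12 \right)}\right) + R{\left(-1 \right)} = \left(144 + 11\right) + \frac{\frac{43}{2} - 1}{-8 - 1} = 155 + \frac{1}{-9} \cdot \frac{41}{2} = 155 - \frac{41}{18} = \frac{2749}{18}$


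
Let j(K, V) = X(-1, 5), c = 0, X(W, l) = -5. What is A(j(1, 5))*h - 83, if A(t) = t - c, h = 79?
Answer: -478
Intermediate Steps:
j(K, V) = -5
A(t) = t (A(t) = t - 1*0 = t + 0 = t)
A(j(1, 5))*h - 83 = -5*79 - 83 = -395 - 83 = -478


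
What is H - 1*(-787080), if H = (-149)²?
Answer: 809281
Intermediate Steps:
H = 22201
H - 1*(-787080) = 22201 - 1*(-787080) = 22201 + 787080 = 809281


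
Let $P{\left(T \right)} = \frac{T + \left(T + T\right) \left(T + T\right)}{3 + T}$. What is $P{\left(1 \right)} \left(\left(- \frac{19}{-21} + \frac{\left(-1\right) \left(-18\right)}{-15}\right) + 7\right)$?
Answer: $\frac{176}{21} \approx 8.381$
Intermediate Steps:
$P{\left(T \right)} = \frac{T + 4 T^{2}}{3 + T}$ ($P{\left(T \right)} = \frac{T + 2 T 2 T}{3 + T} = \frac{T + 4 T^{2}}{3 + T}$)
$P{\left(1 \right)} \left(\left(- \frac{19}{-21} + \frac{\left(-1\right) \left(-18\right)}{-15}\right) + 7\right) = 1 \frac{1}{3 + 1} \left(1 + 4 \cdot 1\right) \left(\left(- \frac{19}{-21} + \frac{\left(-1\right) \left(-18\right)}{-15}\right) + 7\right) = 1 \cdot \frac{1}{4} \left(1 + 4\right) \left(\left(\left(-19\right) \left(- \frac{1}{21}\right) + 18 \left(- \frac{1}{15}\right)\right) + 7\right) = 1 \cdot \frac{1}{4} \cdot 5 \left(\left(\frac{19}{21} - \frac{6}{5}\right) + 7\right) = \frac{5 \left(- \frac{31}{105} + 7\right)}{4} = \frac{5}{4} \cdot \frac{704}{105} = \frac{176}{21}$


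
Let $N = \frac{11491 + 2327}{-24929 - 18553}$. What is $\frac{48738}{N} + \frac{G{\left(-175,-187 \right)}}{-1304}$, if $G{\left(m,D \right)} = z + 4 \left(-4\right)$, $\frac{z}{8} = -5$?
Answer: $- \frac{57572282497}{375389} \approx -1.5337 \cdot 10^{5}$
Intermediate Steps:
$z = -40$ ($z = 8 \left(-5\right) = -40$)
$G{\left(m,D \right)} = -56$ ($G{\left(m,D \right)} = -40 + 4 \left(-4\right) = -40 - 16 = -56$)
$N = - \frac{2303}{7247}$ ($N = \frac{13818}{-43482} = 13818 \left(- \frac{1}{43482}\right) = - \frac{2303}{7247} \approx -0.31779$)
$\frac{48738}{N} + \frac{G{\left(-175,-187 \right)}}{-1304} = \frac{48738}{- \frac{2303}{7247}} - \frac{56}{-1304} = 48738 \left(- \frac{7247}{2303}\right) - - \frac{7}{163} = - \frac{353204286}{2303} + \frac{7}{163} = - \frac{57572282497}{375389}$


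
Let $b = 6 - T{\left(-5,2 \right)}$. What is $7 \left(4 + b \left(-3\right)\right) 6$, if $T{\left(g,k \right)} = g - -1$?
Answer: $-1092$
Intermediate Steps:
$T{\left(g,k \right)} = 1 + g$ ($T{\left(g,k \right)} = g + 1 = 1 + g$)
$b = 10$ ($b = 6 - \left(1 - 5\right) = 6 - -4 = 6 + 4 = 10$)
$7 \left(4 + b \left(-3\right)\right) 6 = 7 \left(4 + 10 \left(-3\right)\right) 6 = 7 \left(4 - 30\right) 6 = 7 \left(-26\right) 6 = \left(-182\right) 6 = -1092$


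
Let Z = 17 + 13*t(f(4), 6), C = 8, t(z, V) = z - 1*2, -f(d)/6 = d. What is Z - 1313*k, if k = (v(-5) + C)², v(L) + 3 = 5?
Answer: -131621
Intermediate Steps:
v(L) = 2 (v(L) = -3 + 5 = 2)
f(d) = -6*d
t(z, V) = -2 + z (t(z, V) = z - 2 = -2 + z)
Z = -321 (Z = 17 + 13*(-2 - 6*4) = 17 + 13*(-2 - 24) = 17 + 13*(-26) = 17 - 338 = -321)
k = 100 (k = (2 + 8)² = 10² = 100)
Z - 1313*k = -321 - 1313*100 = -321 - 131300 = -131621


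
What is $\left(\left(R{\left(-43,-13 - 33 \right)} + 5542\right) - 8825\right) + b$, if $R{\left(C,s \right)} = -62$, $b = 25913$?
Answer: $22568$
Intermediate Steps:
$\left(\left(R{\left(-43,-13 - 33 \right)} + 5542\right) - 8825\right) + b = \left(\left(-62 + 5542\right) - 8825\right) + 25913 = \left(5480 - 8825\right) + 25913 = -3345 + 25913 = 22568$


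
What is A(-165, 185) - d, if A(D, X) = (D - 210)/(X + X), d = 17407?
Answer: -1288193/74 ≈ -17408.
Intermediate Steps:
A(D, X) = (-210 + D)/(2*X) (A(D, X) = (-210 + D)/((2*X)) = (-210 + D)*(1/(2*X)) = (-210 + D)/(2*X))
A(-165, 185) - d = (½)*(-210 - 165)/185 - 1*17407 = (½)*(1/185)*(-375) - 17407 = -75/74 - 17407 = -1288193/74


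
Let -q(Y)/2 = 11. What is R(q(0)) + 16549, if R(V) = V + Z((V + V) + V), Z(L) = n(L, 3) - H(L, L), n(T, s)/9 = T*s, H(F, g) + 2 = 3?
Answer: 14744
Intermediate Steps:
q(Y) = -22 (q(Y) = -2*11 = -22)
H(F, g) = 1 (H(F, g) = -2 + 3 = 1)
n(T, s) = 9*T*s (n(T, s) = 9*(T*s) = 9*T*s)
Z(L) = -1 + 27*L (Z(L) = 9*L*3 - 1*1 = 27*L - 1 = -1 + 27*L)
R(V) = -1 + 82*V (R(V) = V + (-1 + 27*((V + V) + V)) = V + (-1 + 27*(2*V + V)) = V + (-1 + 27*(3*V)) = V + (-1 + 81*V) = -1 + 82*V)
R(q(0)) + 16549 = (-1 + 82*(-22)) + 16549 = (-1 - 1804) + 16549 = -1805 + 16549 = 14744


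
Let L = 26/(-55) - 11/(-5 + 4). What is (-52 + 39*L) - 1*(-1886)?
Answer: 123451/55 ≈ 2244.6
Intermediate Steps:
L = 579/55 (L = 26*(-1/55) - 11/((-1*1)) = -26/55 - 11/(-1) = -26/55 - 11*(-1) = -26/55 + 11 = 579/55 ≈ 10.527)
(-52 + 39*L) - 1*(-1886) = (-52 + 39*(579/55)) - 1*(-1886) = (-52 + 22581/55) + 1886 = 19721/55 + 1886 = 123451/55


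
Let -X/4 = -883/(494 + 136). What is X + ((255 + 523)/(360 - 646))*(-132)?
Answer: 1493378/4095 ≈ 364.68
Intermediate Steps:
X = 1766/315 (X = -(-3532)/(494 + 136) = -(-3532)/630 = -4*(-883/630) = 1766/315 ≈ 5.6063)
X + ((255 + 523)/(360 - 646))*(-132) = 1766/315 + ((255 + 523)/(360 - 646))*(-132) = 1766/315 + (778/(-286))*(-132) = 1766/315 + (778*(-1/286))*(-132) = 1766/315 - 389/143*(-132) = 1766/315 + 4668/13 = 1493378/4095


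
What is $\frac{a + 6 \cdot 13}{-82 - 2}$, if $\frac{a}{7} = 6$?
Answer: $- \frac{10}{7} \approx -1.4286$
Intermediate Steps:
$a = 42$ ($a = 7 \cdot 6 = 42$)
$\frac{a + 6 \cdot 13}{-82 - 2} = \frac{42 + 6 \cdot 13}{-82 - 2} = \frac{42 + 78}{-84} = 120 \left(- \frac{1}{84}\right) = - \frac{10}{7}$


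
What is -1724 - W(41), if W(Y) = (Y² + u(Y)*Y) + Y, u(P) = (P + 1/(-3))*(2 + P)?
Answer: -225424/3 ≈ -75141.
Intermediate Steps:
u(P) = (2 + P)*(-⅓ + P) (u(P) = (P - ⅓)*(2 + P) = (-⅓ + P)*(2 + P) = (2 + P)*(-⅓ + P))
W(Y) = Y + Y² + Y*(-⅔ + Y² + 5*Y/3) (W(Y) = (Y² + (-⅔ + Y² + 5*Y/3)*Y) + Y = (Y² + Y*(-⅔ + Y² + 5*Y/3)) + Y = Y + Y² + Y*(-⅔ + Y² + 5*Y/3))
-1724 - W(41) = -1724 - 41*(1 + 3*41² + 8*41)/3 = -1724 - 41*(1 + 3*1681 + 328)/3 = -1724 - 41*(1 + 5043 + 328)/3 = -1724 - 41*5372/3 = -1724 - 1*220252/3 = -1724 - 220252/3 = -225424/3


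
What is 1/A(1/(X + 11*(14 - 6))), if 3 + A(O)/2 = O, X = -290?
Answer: -101/607 ≈ -0.16639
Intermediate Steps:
A(O) = -6 + 2*O
1/A(1/(X + 11*(14 - 6))) = 1/(-6 + 2/(-290 + 11*(14 - 6))) = 1/(-6 + 2/(-290 + 11*8)) = 1/(-6 + 2/(-290 + 88)) = 1/(-6 + 2/(-202)) = 1/(-6 + 2*(-1/202)) = 1/(-6 - 1/101) = 1/(-607/101) = -101/607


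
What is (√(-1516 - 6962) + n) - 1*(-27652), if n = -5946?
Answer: 21706 + 3*I*√942 ≈ 21706.0 + 92.076*I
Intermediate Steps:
(√(-1516 - 6962) + n) - 1*(-27652) = (√(-1516 - 6962) - 5946) - 1*(-27652) = (√(-8478) - 5946) + 27652 = (3*I*√942 - 5946) + 27652 = (-5946 + 3*I*√942) + 27652 = 21706 + 3*I*√942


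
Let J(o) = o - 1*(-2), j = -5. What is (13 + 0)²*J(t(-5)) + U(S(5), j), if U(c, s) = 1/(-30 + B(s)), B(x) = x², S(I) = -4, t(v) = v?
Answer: -2536/5 ≈ -507.20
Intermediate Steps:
U(c, s) = 1/(-30 + s²)
J(o) = 2 + o (J(o) = o + 2 = 2 + o)
(13 + 0)²*J(t(-5)) + U(S(5), j) = (13 + 0)²*(2 - 5) + 1/(-30 + (-5)²) = 13²*(-3) + 1/(-30 + 25) = 169*(-3) + 1/(-5) = -507 - ⅕ = -2536/5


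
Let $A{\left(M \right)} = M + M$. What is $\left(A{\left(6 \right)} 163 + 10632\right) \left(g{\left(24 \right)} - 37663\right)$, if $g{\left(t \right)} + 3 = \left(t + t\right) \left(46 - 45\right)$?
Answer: $-473535384$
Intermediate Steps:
$A{\left(M \right)} = 2 M$
$g{\left(t \right)} = -3 + 2 t$ ($g{\left(t \right)} = -3 + \left(t + t\right) \left(46 - 45\right) = -3 + 2 t 1 = -3 + 2 t$)
$\left(A{\left(6 \right)} 163 + 10632\right) \left(g{\left(24 \right)} - 37663\right) = \left(2 \cdot 6 \cdot 163 + 10632\right) \left(\left(-3 + 2 \cdot 24\right) - 37663\right) = \left(12 \cdot 163 + 10632\right) \left(\left(-3 + 48\right) - 37663\right) = \left(1956 + 10632\right) \left(45 - 37663\right) = 12588 \left(-37618\right) = -473535384$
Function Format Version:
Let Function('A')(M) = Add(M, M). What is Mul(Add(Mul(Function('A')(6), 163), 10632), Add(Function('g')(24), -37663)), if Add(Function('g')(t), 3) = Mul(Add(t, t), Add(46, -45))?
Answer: -473535384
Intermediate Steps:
Function('A')(M) = Mul(2, M)
Function('g')(t) = Add(-3, Mul(2, t)) (Function('g')(t) = Add(-3, Mul(Add(t, t), Add(46, -45))) = Add(-3, Mul(Mul(2, t), 1)) = Add(-3, Mul(2, t)))
Mul(Add(Mul(Function('A')(6), 163), 10632), Add(Function('g')(24), -37663)) = Mul(Add(Mul(Mul(2, 6), 163), 10632), Add(Add(-3, Mul(2, 24)), -37663)) = Mul(Add(Mul(12, 163), 10632), Add(Add(-3, 48), -37663)) = Mul(Add(1956, 10632), Add(45, -37663)) = Mul(12588, -37618) = -473535384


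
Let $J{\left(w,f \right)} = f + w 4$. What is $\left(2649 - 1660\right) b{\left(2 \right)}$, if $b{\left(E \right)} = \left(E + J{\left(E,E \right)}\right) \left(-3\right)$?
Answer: $-35604$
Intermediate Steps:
$J{\left(w,f \right)} = f + 4 w$
$b{\left(E \right)} = - 18 E$ ($b{\left(E \right)} = \left(E + \left(E + 4 E\right)\right) \left(-3\right) = \left(E + 5 E\right) \left(-3\right) = 6 E \left(-3\right) = - 18 E$)
$\left(2649 - 1660\right) b{\left(2 \right)} = \left(2649 - 1660\right) \left(\left(-18\right) 2\right) = 989 \left(-36\right) = -35604$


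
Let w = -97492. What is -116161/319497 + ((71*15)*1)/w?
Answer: -11665032517/31148401524 ≈ -0.37450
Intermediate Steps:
-116161/319497 + ((71*15)*1)/w = -116161/319497 + ((71*15)*1)/(-97492) = -116161*1/319497 + (1065*1)*(-1/97492) = -116161/319497 + 1065*(-1/97492) = -116161/319497 - 1065/97492 = -11665032517/31148401524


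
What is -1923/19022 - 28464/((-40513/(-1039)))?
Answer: -562636360611/770638286 ≈ -730.09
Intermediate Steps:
-1923/19022 - 28464/((-40513/(-1039))) = -1923*1/19022 - 28464/((-40513*(-1/1039))) = -1923/19022 - 28464/40513/1039 = -1923/19022 - 28464*1039/40513 = -1923/19022 - 29574096/40513 = -562636360611/770638286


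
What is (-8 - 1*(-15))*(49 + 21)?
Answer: 490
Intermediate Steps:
(-8 - 1*(-15))*(49 + 21) = (-8 + 15)*70 = 7*70 = 490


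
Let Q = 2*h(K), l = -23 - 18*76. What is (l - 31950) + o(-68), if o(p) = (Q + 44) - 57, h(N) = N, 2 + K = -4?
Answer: -33366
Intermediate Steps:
l = -1391 (l = -23 - 1368 = -1391)
K = -6 (K = -2 - 4 = -6)
Q = -12 (Q = 2*(-6) = -12)
o(p) = -25 (o(p) = (-12 + 44) - 57 = 32 - 57 = -25)
(l - 31950) + o(-68) = (-1391 - 31950) - 25 = -33341 - 25 = -33366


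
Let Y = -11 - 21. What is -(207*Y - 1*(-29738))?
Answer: -23114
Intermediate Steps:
Y = -32
-(207*Y - 1*(-29738)) = -(207*(-32) - 1*(-29738)) = -(-6624 + 29738) = -1*23114 = -23114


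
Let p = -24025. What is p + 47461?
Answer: 23436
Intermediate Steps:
p + 47461 = -24025 + 47461 = 23436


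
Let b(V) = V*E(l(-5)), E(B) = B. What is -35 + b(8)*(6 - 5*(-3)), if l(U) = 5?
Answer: 805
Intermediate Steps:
b(V) = 5*V (b(V) = V*5 = 5*V)
-35 + b(8)*(6 - 5*(-3)) = -35 + (5*8)*(6 - 5*(-3)) = -35 + 40*(6 + 15) = -35 + 40*21 = -35 + 840 = 805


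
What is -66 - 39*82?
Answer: -3264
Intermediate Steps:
-66 - 39*82 = -66 - 3198 = -3264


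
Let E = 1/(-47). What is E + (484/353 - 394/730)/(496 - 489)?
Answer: 4132678/42390005 ≈ 0.097492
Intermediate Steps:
E = -1/47 ≈ -0.021277
E + (484/353 - 394/730)/(496 - 489) = -1/47 + (484/353 - 394/730)/(496 - 489) = -1/47 + (484*(1/353) - 394*1/730)/7 = -1/47 + (484/353 - 197/365)/7 = -1/47 + (⅐)*(107119/128845) = -1/47 + 107119/901915 = 4132678/42390005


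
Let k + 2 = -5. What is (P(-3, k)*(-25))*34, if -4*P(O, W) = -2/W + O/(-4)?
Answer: 12325/56 ≈ 220.09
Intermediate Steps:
k = -7 (k = -2 - 5 = -7)
P(O, W) = 1/(2*W) + O/16 (P(O, W) = -(-2/W + O/(-4))/4 = -(-2/W + O*(-¼))/4 = -(-2/W - O/4)/4 = 1/(2*W) + O/16)
(P(-3, k)*(-25))*34 = (((1/16)*(8 - 3*(-7))/(-7))*(-25))*34 = (((1/16)*(-⅐)*(8 + 21))*(-25))*34 = (((1/16)*(-⅐)*29)*(-25))*34 = -29/112*(-25)*34 = (725/112)*34 = 12325/56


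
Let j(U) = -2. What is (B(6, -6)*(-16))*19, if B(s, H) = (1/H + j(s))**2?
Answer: -12844/9 ≈ -1427.1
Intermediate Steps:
B(s, H) = (-2 + 1/H)**2 (B(s, H) = (1/H - 2)**2 = (-2 + 1/H)**2)
(B(6, -6)*(-16))*19 = (((1 - 2*(-6))**2/(-6)**2)*(-16))*19 = (((1 + 12)**2/36)*(-16))*19 = (((1/36)*13**2)*(-16))*19 = (((1/36)*169)*(-16))*19 = ((169/36)*(-16))*19 = -676/9*19 = -12844/9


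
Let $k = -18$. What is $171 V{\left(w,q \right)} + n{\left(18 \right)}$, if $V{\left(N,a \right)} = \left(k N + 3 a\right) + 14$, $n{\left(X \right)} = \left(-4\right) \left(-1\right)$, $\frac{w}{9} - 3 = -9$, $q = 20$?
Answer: $178870$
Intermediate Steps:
$w = -54$ ($w = 27 + 9 \left(-9\right) = 27 - 81 = -54$)
$n{\left(X \right)} = 4$
$V{\left(N,a \right)} = 14 - 18 N + 3 a$ ($V{\left(N,a \right)} = \left(- 18 N + 3 a\right) + 14 = 14 - 18 N + 3 a$)
$171 V{\left(w,q \right)} + n{\left(18 \right)} = 171 \left(14 - -972 + 3 \cdot 20\right) + 4 = 171 \left(14 + 972 + 60\right) + 4 = 171 \cdot 1046 + 4 = 178866 + 4 = 178870$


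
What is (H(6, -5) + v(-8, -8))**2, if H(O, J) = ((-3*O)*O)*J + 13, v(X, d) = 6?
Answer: 312481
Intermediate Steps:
H(O, J) = 13 - 3*J*O**2 (H(O, J) = (-3*O**2)*J + 13 = -3*J*O**2 + 13 = 13 - 3*J*O**2)
(H(6, -5) + v(-8, -8))**2 = ((13 - 3*(-5)*6**2) + 6)**2 = ((13 - 3*(-5)*36) + 6)**2 = ((13 + 540) + 6)**2 = (553 + 6)**2 = 559**2 = 312481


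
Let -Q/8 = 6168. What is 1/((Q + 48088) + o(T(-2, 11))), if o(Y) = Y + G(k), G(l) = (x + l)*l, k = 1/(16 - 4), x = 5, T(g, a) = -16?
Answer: -144/183107 ≈ -0.00078643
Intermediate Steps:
Q = -49344 (Q = -8*6168 = -49344)
k = 1/12 ≈ 0.083333
G(l) = l*(5 + l) (G(l) = (5 + l)*l = l*(5 + l))
o(Y) = 61/144 + Y (o(Y) = Y + (5 + 1/12)/12 = Y + (1/12)*(61/12) = Y + 61/144 = 61/144 + Y)
1/((Q + 48088) + o(T(-2, 11))) = 1/((-49344 + 48088) + (61/144 - 16)) = 1/(-1256 - 2243/144) = 1/(-183107/144) = -144/183107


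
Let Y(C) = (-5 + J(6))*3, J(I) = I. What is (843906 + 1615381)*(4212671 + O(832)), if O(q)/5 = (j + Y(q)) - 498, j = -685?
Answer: 10345657232277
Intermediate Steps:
Y(C) = 3 (Y(C) = (-5 + 6)*3 = 1*3 = 3)
O(q) = -5900 (O(q) = 5*((-685 + 3) - 498) = 5*(-682 - 498) = 5*(-1180) = -5900)
(843906 + 1615381)*(4212671 + O(832)) = (843906 + 1615381)*(4212671 - 5900) = 2459287*4206771 = 10345657232277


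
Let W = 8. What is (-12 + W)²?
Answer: 16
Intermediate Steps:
(-12 + W)² = (-12 + 8)² = (-4)² = 16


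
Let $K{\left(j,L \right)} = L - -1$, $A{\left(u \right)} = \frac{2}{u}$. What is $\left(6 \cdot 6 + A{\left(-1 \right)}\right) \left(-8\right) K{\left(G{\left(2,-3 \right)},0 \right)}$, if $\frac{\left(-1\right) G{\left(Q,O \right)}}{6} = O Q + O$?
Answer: $-272$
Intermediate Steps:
$G{\left(Q,O \right)} = - 6 O - 6 O Q$ ($G{\left(Q,O \right)} = - 6 \left(O Q + O\right) = - 6 \left(O + O Q\right) = - 6 O - 6 O Q$)
$K{\left(j,L \right)} = 1 + L$ ($K{\left(j,L \right)} = L + 1 = 1 + L$)
$\left(6 \cdot 6 + A{\left(-1 \right)}\right) \left(-8\right) K{\left(G{\left(2,-3 \right)},0 \right)} = \left(6 \cdot 6 + \frac{2}{-1}\right) \left(-8\right) \left(1 + 0\right) = \left(36 + 2 \left(-1\right)\right) \left(-8\right) 1 = \left(36 - 2\right) \left(-8\right) 1 = 34 \left(-8\right) 1 = \left(-272\right) 1 = -272$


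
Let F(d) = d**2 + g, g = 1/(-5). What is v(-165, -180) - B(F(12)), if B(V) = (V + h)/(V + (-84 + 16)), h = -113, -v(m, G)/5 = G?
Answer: 340946/379 ≈ 899.59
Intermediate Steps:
v(m, G) = -5*G
g = -1/5 ≈ -0.20000
F(d) = -1/5 + d**2 (F(d) = d**2 - 1/5 = -1/5 + d**2)
B(V) = (-113 + V)/(-68 + V) (B(V) = (V - 113)/(V + (-84 + 16)) = (-113 + V)/(V - 68) = (-113 + V)/(-68 + V))
v(-165, -180) - B(F(12)) = -5*(-180) - (-113 + (-1/5 + 12**2))/(-68 + (-1/5 + 12**2)) = 900 - (-113 + (-1/5 + 144))/(-68 + (-1/5 + 144)) = 900 - (-113 + 719/5)/(-68 + 719/5) = 900 - 154/(379/5*5) = 900 - 5*154/(379*5) = 900 - 1*154/379 = 900 - 154/379 = 340946/379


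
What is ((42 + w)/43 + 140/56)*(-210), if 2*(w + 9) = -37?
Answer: -25620/43 ≈ -595.81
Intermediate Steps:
w = -55/2 (w = -9 + (1/2)*(-37) = -9 - 37/2 = -55/2 ≈ -27.500)
((42 + w)/43 + 140/56)*(-210) = ((42 - 55/2)/43 + 140/56)*(-210) = ((29/2)*(1/43) + 140*(1/56))*(-210) = (29/86 + 5/2)*(-210) = (122/43)*(-210) = -25620/43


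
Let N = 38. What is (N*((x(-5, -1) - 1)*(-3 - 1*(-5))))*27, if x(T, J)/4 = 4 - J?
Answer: 38988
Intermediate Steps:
x(T, J) = 16 - 4*J (x(T, J) = 4*(4 - J) = 16 - 4*J)
(N*((x(-5, -1) - 1)*(-3 - 1*(-5))))*27 = (38*(((16 - 4*(-1)) - 1)*(-3 - 1*(-5))))*27 = (38*(((16 + 4) - 1)*(-3 + 5)))*27 = (38*((20 - 1)*2))*27 = (38*(19*2))*27 = (38*38)*27 = 1444*27 = 38988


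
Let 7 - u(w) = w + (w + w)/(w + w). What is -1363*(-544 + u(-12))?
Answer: 716938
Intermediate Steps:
u(w) = 6 - w (u(w) = 7 - (w + (w + w)/(w + w)) = 7 - (w + (2*w)/((2*w))) = 7 - (w + (2*w)*(1/(2*w))) = 7 - (w + 1) = 7 - (1 + w) = 7 + (-1 - w) = 6 - w)
-1363*(-544 + u(-12)) = -1363*(-544 + (6 - 1*(-12))) = -1363*(-544 + (6 + 12)) = -1363*(-544 + 18) = -1363*(-526) = 716938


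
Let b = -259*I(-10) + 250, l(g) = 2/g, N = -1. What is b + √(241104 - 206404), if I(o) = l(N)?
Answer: 768 + 10*√347 ≈ 954.28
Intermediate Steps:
I(o) = -2 (I(o) = 2/(-1) = 2*(-1) = -2)
b = 768 (b = -259*(-2) + 250 = 518 + 250 = 768)
b + √(241104 - 206404) = 768 + √(241104 - 206404) = 768 + √34700 = 768 + 10*√347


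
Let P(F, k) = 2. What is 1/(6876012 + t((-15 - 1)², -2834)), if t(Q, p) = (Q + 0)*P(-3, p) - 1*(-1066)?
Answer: 1/6877590 ≈ 1.4540e-7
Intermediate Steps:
t(Q, p) = 1066 + 2*Q (t(Q, p) = (Q + 0)*2 - 1*(-1066) = Q*2 + 1066 = 2*Q + 1066 = 1066 + 2*Q)
1/(6876012 + t((-15 - 1)², -2834)) = 1/(6876012 + (1066 + 2*(-15 - 1)²)) = 1/(6876012 + (1066 + 2*(-16)²)) = 1/(6876012 + (1066 + 2*256)) = 1/(6876012 + (1066 + 512)) = 1/(6876012 + 1578) = 1/6877590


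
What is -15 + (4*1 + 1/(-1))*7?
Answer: 6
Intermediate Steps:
-15 + (4*1 + 1/(-1))*7 = -15 + (4 - 1)*7 = -15 + 3*7 = -15 + 21 = 6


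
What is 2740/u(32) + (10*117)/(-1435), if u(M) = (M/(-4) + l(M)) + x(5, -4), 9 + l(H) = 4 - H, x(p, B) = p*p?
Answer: -39553/287 ≈ -137.82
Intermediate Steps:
x(p, B) = p**2
l(H) = -5 - H (l(H) = -9 + (4 - H) = -5 - H)
u(M) = 20 - 5*M/4 (u(M) = (M/(-4) + (-5 - M)) + 5**2 = (M*(-1/4) + (-5 - M)) + 25 = (-M/4 + (-5 - M)) + 25 = (-5 - 5*M/4) + 25 = 20 - 5*M/4)
2740/u(32) + (10*117)/(-1435) = 2740/(20 - 5/4*32) + (10*117)/(-1435) = 2740/(20 - 40) + 1170*(-1/1435) = 2740/(-20) - 234/287 = 2740*(-1/20) - 234/287 = -137 - 234/287 = -39553/287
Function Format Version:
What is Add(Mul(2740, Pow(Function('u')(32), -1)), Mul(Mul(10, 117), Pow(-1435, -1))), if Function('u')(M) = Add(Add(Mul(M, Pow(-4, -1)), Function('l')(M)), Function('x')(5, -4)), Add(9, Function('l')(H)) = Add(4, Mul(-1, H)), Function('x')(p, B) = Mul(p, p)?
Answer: Rational(-39553, 287) ≈ -137.82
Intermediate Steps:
Function('x')(p, B) = Pow(p, 2)
Function('l')(H) = Add(-5, Mul(-1, H)) (Function('l')(H) = Add(-9, Add(4, Mul(-1, H))) = Add(-5, Mul(-1, H)))
Function('u')(M) = Add(20, Mul(Rational(-5, 4), M)) (Function('u')(M) = Add(Add(Mul(M, Pow(-4, -1)), Add(-5, Mul(-1, M))), Pow(5, 2)) = Add(Add(Mul(M, Rational(-1, 4)), Add(-5, Mul(-1, M))), 25) = Add(Add(Mul(Rational(-1, 4), M), Add(-5, Mul(-1, M))), 25) = Add(Add(-5, Mul(Rational(-5, 4), M)), 25) = Add(20, Mul(Rational(-5, 4), M)))
Add(Mul(2740, Pow(Function('u')(32), -1)), Mul(Mul(10, 117), Pow(-1435, -1))) = Add(Mul(2740, Pow(Add(20, Mul(Rational(-5, 4), 32)), -1)), Mul(Mul(10, 117), Pow(-1435, -1))) = Add(Mul(2740, Pow(Add(20, -40), -1)), Mul(1170, Rational(-1, 1435))) = Add(Mul(2740, Pow(-20, -1)), Rational(-234, 287)) = Add(Mul(2740, Rational(-1, 20)), Rational(-234, 287)) = Add(-137, Rational(-234, 287)) = Rational(-39553, 287)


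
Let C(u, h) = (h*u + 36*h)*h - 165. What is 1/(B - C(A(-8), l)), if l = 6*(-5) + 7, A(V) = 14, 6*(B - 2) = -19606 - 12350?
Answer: -1/31609 ≈ -3.1637e-5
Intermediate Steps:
B = -5324 (B = 2 + (-19606 - 12350)/6 = 2 + (⅙)*(-31956) = 2 - 5326 = -5324)
l = -23 (l = -30 + 7 = -23)
C(u, h) = -165 + h*(36*h + h*u) (C(u, h) = (36*h + h*u)*h - 165 = h*(36*h + h*u) - 165 = -165 + h*(36*h + h*u))
1/(B - C(A(-8), l)) = 1/(-5324 - (-165 + 36*(-23)² + 14*(-23)²)) = 1/(-5324 - (-165 + 36*529 + 14*529)) = 1/(-5324 - (-165 + 19044 + 7406)) = 1/(-5324 - 1*26285) = 1/(-5324 - 26285) = 1/(-31609) = -1/31609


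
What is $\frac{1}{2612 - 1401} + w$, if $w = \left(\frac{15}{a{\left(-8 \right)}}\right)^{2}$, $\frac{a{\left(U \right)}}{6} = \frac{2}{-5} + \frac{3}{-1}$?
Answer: $\frac{758031}{1399916} \approx 0.54148$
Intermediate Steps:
$a{\left(U \right)} = - \frac{102}{5}$ ($a{\left(U \right)} = 6 \left(\frac{2}{-5} + \frac{3}{-1}\right) = 6 \left(2 \left(- \frac{1}{5}\right) + 3 \left(-1\right)\right) = 6 \left(- \frac{2}{5} - 3\right) = 6 \left(- \frac{17}{5}\right) = - \frac{102}{5}$)
$w = \frac{625}{1156}$ ($w = \left(\frac{15}{- \frac{102}{5}}\right)^{2} = \left(15 \left(- \frac{5}{102}\right)\right)^{2} = \left(- \frac{25}{34}\right)^{2} = \frac{625}{1156} \approx 0.54066$)
$\frac{1}{2612 - 1401} + w = \frac{1}{2612 - 1401} + \frac{625}{1156} = \frac{1}{1211} + \frac{625}{1156} = \frac{758031}{1399916}$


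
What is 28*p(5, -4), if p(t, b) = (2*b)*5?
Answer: -1120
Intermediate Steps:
p(t, b) = 10*b
28*p(5, -4) = 28*(10*(-4)) = 28*(-40) = -1120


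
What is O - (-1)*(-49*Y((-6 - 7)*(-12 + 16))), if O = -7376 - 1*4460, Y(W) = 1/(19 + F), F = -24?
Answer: -59131/5 ≈ -11826.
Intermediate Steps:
Y(W) = -⅕ (Y(W) = 1/(19 - 24) = 1/(-5) = -⅕)
O = -11836 (O = -7376 - 4460 = -11836)
O - (-1)*(-49*Y((-6 - 7)*(-12 + 16))) = -11836 - (-1)*(-49*(-⅕)) = -11836 - (-1)*49/5 = -11836 - 1*(-49/5) = -11836 + 49/5 = -59131/5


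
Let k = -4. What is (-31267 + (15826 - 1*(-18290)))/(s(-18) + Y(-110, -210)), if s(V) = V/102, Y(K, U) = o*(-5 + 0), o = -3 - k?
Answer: -4403/8 ≈ -550.38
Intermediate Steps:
o = 1 (o = -3 - 1*(-4) = -3 + 4 = 1)
Y(K, U) = -5 (Y(K, U) = 1*(-5 + 0) = 1*(-5) = -5)
s(V) = V/102 (s(V) = V*(1/102) = V/102)
(-31267 + (15826 - 1*(-18290)))/(s(-18) + Y(-110, -210)) = (-31267 + (15826 - 1*(-18290)))/((1/102)*(-18) - 5) = (-31267 + (15826 + 18290))/(-3/17 - 5) = (-31267 + 34116)/(-88/17) = 2849*(-17/88) = -4403/8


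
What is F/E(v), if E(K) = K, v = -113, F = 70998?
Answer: -70998/113 ≈ -628.30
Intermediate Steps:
F/E(v) = 70998/(-113) = 70998*(-1/113) = -70998/113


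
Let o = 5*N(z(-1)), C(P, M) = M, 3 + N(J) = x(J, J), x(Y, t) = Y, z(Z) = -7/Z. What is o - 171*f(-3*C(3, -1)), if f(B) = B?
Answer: -493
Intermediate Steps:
N(J) = -3 + J
o = 20 (o = 5*(-3 - 7/(-1)) = 5*(-3 - 7*(-1)) = 5*(-3 + 7) = 5*4 = 20)
o - 171*f(-3*C(3, -1)) = 20 - (-513)*(-1) = 20 - 171*3 = 20 - 513 = -493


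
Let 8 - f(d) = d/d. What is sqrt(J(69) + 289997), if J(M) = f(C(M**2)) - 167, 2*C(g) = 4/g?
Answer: sqrt(289837) ≈ 538.37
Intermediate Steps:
C(g) = 2/g (C(g) = (4/g)/2 = 2/g)
f(d) = 7 (f(d) = 8 - d/d = 8 - 1*1 = 8 - 1 = 7)
J(M) = -160 (J(M) = 7 - 167 = -160)
sqrt(J(69) + 289997) = sqrt(-160 + 289997) = sqrt(289837)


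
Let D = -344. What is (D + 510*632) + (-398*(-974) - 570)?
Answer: 709058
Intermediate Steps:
(D + 510*632) + (-398*(-974) - 570) = (-344 + 510*632) + (-398*(-974) - 570) = (-344 + 322320) + (387652 - 570) = 321976 + 387082 = 709058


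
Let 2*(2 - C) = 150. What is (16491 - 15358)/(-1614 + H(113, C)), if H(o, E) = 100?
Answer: -1133/1514 ≈ -0.74835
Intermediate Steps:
C = -73 (C = 2 - ½*150 = 2 - 75 = -73)
(16491 - 15358)/(-1614 + H(113, C)) = (16491 - 15358)/(-1614 + 100) = 1133/(-1514) = 1133*(-1/1514) = -1133/1514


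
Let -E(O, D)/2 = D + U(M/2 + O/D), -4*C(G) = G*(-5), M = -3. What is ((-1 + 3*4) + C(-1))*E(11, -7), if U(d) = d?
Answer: 5499/28 ≈ 196.39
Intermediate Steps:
C(G) = 5*G/4 (C(G) = -G*(-5)/4 = -(-5)*G/4 = 5*G/4)
E(O, D) = 3 - 2*D - 2*O/D (E(O, D) = -2*(D + (-3/2 + O/D)) = -2*(-3/2 + D + O/D) = 3 - 2*D - 2*O/D)
((-1 + 3*4) + C(-1))*E(11, -7) = ((-1 + 3*4) + (5/4)*(-1))*(3 - 2*(-7) - 2*11/(-7)) = ((-1 + 12) - 5/4)*(3 + 14 - 2*11*(-⅐)) = (11 - 5/4)*(3 + 14 + 22/7) = (39/4)*(141/7) = 5499/28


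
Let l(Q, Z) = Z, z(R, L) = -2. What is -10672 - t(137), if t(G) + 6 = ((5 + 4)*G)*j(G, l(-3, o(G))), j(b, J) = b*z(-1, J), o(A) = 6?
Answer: 327176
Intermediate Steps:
j(b, J) = -2*b (j(b, J) = b*(-2) = -2*b)
t(G) = -6 - 18*G**2 (t(G) = -6 + ((5 + 4)*G)*(-2*G) = -6 + (9*G)*(-2*G) = -6 - 18*G**2)
-10672 - t(137) = -10672 - (-6 - 18*137**2) = -10672 - (-6 - 18*18769) = -10672 - (-6 - 337842) = -10672 - 1*(-337848) = -10672 + 337848 = 327176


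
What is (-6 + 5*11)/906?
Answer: 49/906 ≈ 0.054084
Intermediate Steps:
(-6 + 5*11)/906 = (-6 + 55)*(1/906) = 49*(1/906) = 49/906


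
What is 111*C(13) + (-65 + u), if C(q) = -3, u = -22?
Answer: -420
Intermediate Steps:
111*C(13) + (-65 + u) = 111*(-3) + (-65 - 22) = -333 - 87 = -420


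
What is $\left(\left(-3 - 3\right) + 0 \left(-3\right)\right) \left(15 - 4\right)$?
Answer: $-66$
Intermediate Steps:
$\left(\left(-3 - 3\right) + 0 \left(-3\right)\right) \left(15 - 4\right) = \left(-6 + 0\right) 11 = \left(-6\right) 11 = -66$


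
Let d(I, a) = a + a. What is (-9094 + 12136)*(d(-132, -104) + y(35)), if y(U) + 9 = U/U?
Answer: -657072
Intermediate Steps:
d(I, a) = 2*a
y(U) = -8 (y(U) = -9 + U/U = -9 + 1 = -8)
(-9094 + 12136)*(d(-132, -104) + y(35)) = (-9094 + 12136)*(2*(-104) - 8) = 3042*(-208 - 8) = 3042*(-216) = -657072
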